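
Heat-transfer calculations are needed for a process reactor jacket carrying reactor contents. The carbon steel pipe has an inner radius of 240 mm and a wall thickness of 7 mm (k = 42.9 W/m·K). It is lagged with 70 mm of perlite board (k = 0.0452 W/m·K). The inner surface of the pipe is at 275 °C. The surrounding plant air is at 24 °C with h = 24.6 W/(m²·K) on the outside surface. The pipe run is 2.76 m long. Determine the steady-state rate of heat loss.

Q ≈ 771 W

Treating each annulus and film as a series resistance:
R_carbon steel pipe wall = ln(247/240)/(2π×42.9×2.76) = 3.864×10^-5 K/W
R_perlite board = ln(317/247)/(2π×0.0452×2.76) = 0.3183 K/W
R_outer film = 1/(h_o·2πr_oL) = 1/(24.6×2π×0.317×2.76) = 0.007395 K/W
R_total = 0.3258 K/W
Q = ΔT/R_total = 251/0.3258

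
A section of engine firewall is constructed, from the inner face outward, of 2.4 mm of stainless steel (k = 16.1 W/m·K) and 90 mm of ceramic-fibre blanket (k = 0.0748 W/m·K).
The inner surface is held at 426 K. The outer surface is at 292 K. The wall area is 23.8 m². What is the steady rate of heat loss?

Q ≈ 2650 W

Series thermal resistances:
R_stainless steel = L/(kA) = 0.0024/(16.1×23.8) = 6.263×10^-6 K/W
R_ceramic-fibre blanket = L/(kA) = 0.09/(0.0748×23.8) = 0.05055 K/W
R_total = 0.05056 K/W
Q = ΔT / R_total = 134 / 0.05056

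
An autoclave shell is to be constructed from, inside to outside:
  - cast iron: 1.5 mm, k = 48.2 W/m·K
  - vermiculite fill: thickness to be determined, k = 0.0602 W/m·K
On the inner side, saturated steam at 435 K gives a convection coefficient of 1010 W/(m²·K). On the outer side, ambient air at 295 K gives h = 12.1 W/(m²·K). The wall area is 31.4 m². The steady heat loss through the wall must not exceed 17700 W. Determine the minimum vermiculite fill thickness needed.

L ≈ 9.91 mm

Treating each layer as a thermal resistance in series:
R_inner film = 1/(h_i·A) = 1/(1010×31.4) = 3.153×10^-5 K/W
R_cast iron = L/(kA) = 0.0015/(48.2×31.4) = 9.911×10^-7 K/W
R_outer film = 1/(h_o·A) = 1/(12.1×31.4) = 0.002632 K/W
Sum of the known resistances R_other = 0.002665 K/W
Required total resistance R_tot = ΔT/Q_allow = 140/17700 = 0.00791 K/W
R_vermiculite fill = R_tot − R_other = 0.005245 K/W
L = R·k·A = 0.005245×0.0602×31.4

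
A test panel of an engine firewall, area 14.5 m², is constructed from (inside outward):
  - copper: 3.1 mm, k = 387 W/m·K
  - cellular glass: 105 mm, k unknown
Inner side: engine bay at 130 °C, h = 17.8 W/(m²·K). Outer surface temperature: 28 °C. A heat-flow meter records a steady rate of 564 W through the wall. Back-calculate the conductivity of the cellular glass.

k ≈ 0.0409 W/(m·K)

Using the resistance-network approach (series):
R_inner film = 1/(h_i·A) = 1/(17.8×14.5) = 0.003874 K/W
R_copper = L/(kA) = 0.0031/(387×14.5) = 5.524×10^-7 K/W
Sum of known resistances R_other = 0.003875 K/W
Total R = ΔT/Q = 102/564 = 0.1809 K/W
R_cellular glass = R_total − R_other = 0.177 K/W
k = L/(R·A) = 0.105/(0.177×14.5)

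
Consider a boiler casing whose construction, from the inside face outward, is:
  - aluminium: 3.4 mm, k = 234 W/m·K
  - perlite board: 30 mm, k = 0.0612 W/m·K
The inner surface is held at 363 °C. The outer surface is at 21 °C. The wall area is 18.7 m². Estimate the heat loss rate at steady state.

Q ≈ 13000 W

Treating each layer as a thermal resistance in series:
R_aluminium = L/(kA) = 0.0034/(234×18.7) = 7.77×10^-7 K/W
R_perlite board = L/(kA) = 0.03/(0.0612×18.7) = 0.02621 K/W
R_total = 0.02621 K/W
Q = ΔT / R_total = 342 / 0.02621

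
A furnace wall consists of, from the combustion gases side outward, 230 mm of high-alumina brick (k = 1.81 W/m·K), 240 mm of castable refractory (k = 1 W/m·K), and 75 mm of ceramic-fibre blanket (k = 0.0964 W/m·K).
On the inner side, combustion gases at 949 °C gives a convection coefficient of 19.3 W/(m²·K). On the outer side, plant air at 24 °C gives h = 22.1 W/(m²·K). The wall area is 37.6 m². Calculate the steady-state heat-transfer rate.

Thermal resistances in series:
R_inner film = 1/(h_i·A) = 1/(19.3×37.6) = 0.001378 K/W
R_high-alumina brick = L/(kA) = 0.23/(1.81×37.6) = 0.00338 K/W
R_castable refractory = L/(kA) = 0.24/(1×37.6) = 0.006383 K/W
R_ceramic-fibre blanket = L/(kA) = 0.075/(0.0964×37.6) = 0.02069 K/W
R_outer film = 1/(h_o·A) = 1/(22.1×37.6) = 0.001203 K/W
R_total = 0.03304 K/W
Q = ΔT / R_total = 925 / 0.03304

Q ≈ 28000 W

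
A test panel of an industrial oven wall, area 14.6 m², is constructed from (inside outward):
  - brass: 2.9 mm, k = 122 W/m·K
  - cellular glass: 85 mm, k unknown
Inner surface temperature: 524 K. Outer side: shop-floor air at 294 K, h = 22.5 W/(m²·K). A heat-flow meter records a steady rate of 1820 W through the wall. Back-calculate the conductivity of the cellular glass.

k ≈ 0.0472 W/(m·K)

Using the resistance-network approach (series):
R_brass = L/(kA) = 0.0029/(122×14.6) = 1.628×10^-6 K/W
R_outer film = 1/(h_o·A) = 1/(22.5×14.6) = 0.003044 K/W
Sum of known resistances R_other = 0.003046 K/W
Total R = ΔT/Q = 230/1820 = 0.1264 K/W
R_cellular glass = R_total − R_other = 0.1233 K/W
k = L/(R·A) = 0.085/(0.1233×14.6)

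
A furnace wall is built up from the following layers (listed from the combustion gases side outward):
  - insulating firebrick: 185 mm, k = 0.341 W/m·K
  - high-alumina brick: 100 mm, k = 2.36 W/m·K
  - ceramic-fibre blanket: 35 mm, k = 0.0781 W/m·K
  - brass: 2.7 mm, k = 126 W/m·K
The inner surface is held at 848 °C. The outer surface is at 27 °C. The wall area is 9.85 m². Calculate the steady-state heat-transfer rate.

Q ≈ 7830 W

Using the resistance-network approach (series):
R_insulating firebrick = L/(kA) = 0.185/(0.341×9.85) = 0.05508 K/W
R_high-alumina brick = L/(kA) = 0.1/(2.36×9.85) = 0.004302 K/W
R_ceramic-fibre blanket = L/(kA) = 0.035/(0.0781×9.85) = 0.0455 K/W
R_brass = L/(kA) = 0.0027/(126×9.85) = 2.175×10^-6 K/W
R_total = 0.1049 K/W
Q = ΔT / R_total = 821 / 0.1049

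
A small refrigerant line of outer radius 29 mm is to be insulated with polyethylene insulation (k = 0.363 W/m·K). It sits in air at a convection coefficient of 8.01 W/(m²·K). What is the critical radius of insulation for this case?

r_cr ≈ 45.3 mm

For a cylinder r_cr = k/h = 0.363/8.01
r_cr = 45.3 mm; since the bare radius (29 mm) is below r_cr, adding a thin layer of insulation will *increase* heat loss.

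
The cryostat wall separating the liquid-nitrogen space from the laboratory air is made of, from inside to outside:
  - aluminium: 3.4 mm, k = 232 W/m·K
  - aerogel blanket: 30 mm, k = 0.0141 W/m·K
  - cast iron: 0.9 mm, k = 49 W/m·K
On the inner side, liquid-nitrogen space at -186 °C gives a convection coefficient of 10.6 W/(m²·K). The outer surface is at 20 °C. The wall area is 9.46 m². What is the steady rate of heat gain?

Q ≈ 877 W

Thermal resistances in series:
R_inner film = 1/(h_i·A) = 1/(10.6×9.46) = 0.009972 K/W
R_aluminium = L/(kA) = 0.0034/(232×9.46) = 1.549×10^-6 K/W
R_aerogel blanket = L/(kA) = 0.03/(0.0141×9.46) = 0.2249 K/W
R_cast iron = L/(kA) = 0.0009/(49×9.46) = 1.942×10^-6 K/W
R_total = 0.2349 K/W
Q = ΔT / R_total = 206 / 0.2349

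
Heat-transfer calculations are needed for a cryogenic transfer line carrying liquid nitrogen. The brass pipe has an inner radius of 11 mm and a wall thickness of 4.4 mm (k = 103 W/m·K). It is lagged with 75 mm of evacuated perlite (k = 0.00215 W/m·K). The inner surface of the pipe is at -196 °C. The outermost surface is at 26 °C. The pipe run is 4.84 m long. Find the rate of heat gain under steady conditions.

Treating each annulus and film as a series resistance:
R_brass pipe wall = ln(15.4/11)/(2π×103×4.84) = 1.074×10^-4 K/W
R_evacuated perlite = ln(90.4/15.4)/(2π×0.00215×4.84) = 27.07 K/W
R_total = 27.07 K/W
Q = ΔT/R_total = 222/27.07

Q ≈ 8.2 W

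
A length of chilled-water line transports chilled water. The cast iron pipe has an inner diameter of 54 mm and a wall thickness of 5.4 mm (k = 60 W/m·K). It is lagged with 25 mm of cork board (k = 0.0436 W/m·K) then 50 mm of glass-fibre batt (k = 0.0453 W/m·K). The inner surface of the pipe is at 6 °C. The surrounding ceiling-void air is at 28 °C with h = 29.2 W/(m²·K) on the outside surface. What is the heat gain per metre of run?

q′ ≈ 5.07 W/m

Per-layer cylindrical resistances, series-summed:
R_cast iron pipe wall = ln(32.4/27)/(2π×60×1) = 4.836×10^-4 K/W
R_cork board = ln(57.4/32.4)/(2π×0.0436×1) = 2.088 K/W
R_glass-fibre batt = ln(107.4/57.4)/(2π×0.0453×1) = 2.201 K/W
R_outer film = 1/(h_o·2πr_oL) = 1/(29.2×2π×0.1074×1) = 0.05075 K/W
R_total = 4.34 K/W
Q = ΔT/R_total = 22/4.34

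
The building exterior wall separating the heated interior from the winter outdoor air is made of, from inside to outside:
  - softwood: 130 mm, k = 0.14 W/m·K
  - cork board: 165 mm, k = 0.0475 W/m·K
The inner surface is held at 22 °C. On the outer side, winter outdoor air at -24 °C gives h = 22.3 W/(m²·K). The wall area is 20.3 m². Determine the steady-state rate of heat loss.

Thermal resistances in series:
R_softwood = L/(kA) = 0.13/(0.14×20.3) = 0.04574 K/W
R_cork board = L/(kA) = 0.165/(0.0475×20.3) = 0.1711 K/W
R_outer film = 1/(h_o·A) = 1/(22.3×20.3) = 0.002209 K/W
R_total = 0.2191 K/W
Q = ΔT / R_total = 46 / 0.2191

Q ≈ 210 W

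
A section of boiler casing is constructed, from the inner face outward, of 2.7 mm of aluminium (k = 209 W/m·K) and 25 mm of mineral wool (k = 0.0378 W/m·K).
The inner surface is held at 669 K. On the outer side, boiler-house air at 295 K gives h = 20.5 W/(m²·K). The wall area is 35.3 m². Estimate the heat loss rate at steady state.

Treating each layer as a thermal resistance in series:
R_aluminium = L/(kA) = 0.0027/(209×35.3) = 3.66×10^-7 K/W
R_mineral wool = L/(kA) = 0.025/(0.0378×35.3) = 0.01874 K/W
R_outer film = 1/(h_o·A) = 1/(20.5×35.3) = 0.001382 K/W
R_total = 0.02012 K/W
Q = ΔT / R_total = 374 / 0.02012

Q ≈ 18600 W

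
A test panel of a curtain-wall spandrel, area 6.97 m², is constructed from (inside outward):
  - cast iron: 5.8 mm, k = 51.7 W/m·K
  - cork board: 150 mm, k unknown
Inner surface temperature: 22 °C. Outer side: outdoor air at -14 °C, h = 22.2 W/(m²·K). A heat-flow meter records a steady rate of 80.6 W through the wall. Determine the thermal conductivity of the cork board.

k ≈ 0.0489 W/(m·K)

Thermal resistances in series:
R_cast iron = L/(kA) = 0.0058/(51.7×6.97) = 1.61×10^-5 K/W
R_outer film = 1/(h_o·A) = 1/(22.2×6.97) = 0.006463 K/W
Sum of known resistances R_other = 0.006479 K/W
Total R = ΔT/Q = 36/80.6 = 0.4467 K/W
R_cork board = R_total − R_other = 0.4402 K/W
k = L/(R·A) = 0.15/(0.4402×6.97)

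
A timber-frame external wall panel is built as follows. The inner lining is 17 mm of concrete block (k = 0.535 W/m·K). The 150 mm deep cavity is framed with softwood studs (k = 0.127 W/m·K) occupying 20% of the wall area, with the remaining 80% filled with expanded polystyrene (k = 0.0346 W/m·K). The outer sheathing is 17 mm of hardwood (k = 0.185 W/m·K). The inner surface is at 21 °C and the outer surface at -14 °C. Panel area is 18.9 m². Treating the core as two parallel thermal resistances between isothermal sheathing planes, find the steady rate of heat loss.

Q ≈ 224 W

Sheathing layers in series; stud and cavity paths in parallel between them.
R_inner = 0.017/(0.535×18.9) = 0.001681 K/W
R_stud  = 0.15/(0.127×0.2×18.9) = 0.3125 K/W
R_cav   = 0.15/(0.0346×0.8×18.9) = 0.2867 K/W
1/R_core = 1/R_stud + 1/R_cav → R_core = 0.1495 K/W
R_outer = 0.017/(0.185×18.9) = 0.004862 K/W
R_total = 0.1561 K/W
Q = ΔT/R_total = 35/0.1561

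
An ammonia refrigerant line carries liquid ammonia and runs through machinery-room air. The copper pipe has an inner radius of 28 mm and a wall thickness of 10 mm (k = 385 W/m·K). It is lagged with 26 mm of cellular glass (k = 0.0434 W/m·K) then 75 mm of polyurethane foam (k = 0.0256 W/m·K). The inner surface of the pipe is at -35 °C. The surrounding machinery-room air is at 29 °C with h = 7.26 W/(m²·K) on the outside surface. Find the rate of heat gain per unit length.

q′ ≈ 9.29 W/m

Radial resistances (cylindrical: R_cond = ln(r_o/r_i)/(2πkL), R_conv = 1/(h·2πrL)):
R_copper pipe wall = ln(38/28)/(2π×385×1) = 1.262×10^-4 K/W
R_cellular glass = ln(64/38)/(2π×0.0434×1) = 1.912 K/W
R_polyurethane foam = ln(139/64)/(2π×0.0256×1) = 4.822 K/W
R_outer film = 1/(h_o·2πr_oL) = 1/(7.26×2π×0.139×1) = 0.1577 K/W
R_total = 6.891 K/W
Q = ΔT/R_total = 64/6.891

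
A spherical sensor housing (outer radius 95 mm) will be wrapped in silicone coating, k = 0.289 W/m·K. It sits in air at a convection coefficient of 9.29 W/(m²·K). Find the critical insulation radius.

For a sphere r_cr = 2k/h = 2×0.289/9.29
r_cr = 62.2 mm; since the bare radius (95 mm) is above r_cr, any added insulation will reduce heat loss.

r_cr ≈ 62.2 mm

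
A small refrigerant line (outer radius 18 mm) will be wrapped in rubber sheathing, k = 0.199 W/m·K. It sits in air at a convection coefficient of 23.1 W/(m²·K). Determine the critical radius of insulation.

r_cr ≈ 8.61 mm

For a cylinder r_cr = k/h = 0.199/23.1
r_cr = 8.61 mm; since the bare radius (18 mm) is above r_cr, any added insulation will reduce heat loss.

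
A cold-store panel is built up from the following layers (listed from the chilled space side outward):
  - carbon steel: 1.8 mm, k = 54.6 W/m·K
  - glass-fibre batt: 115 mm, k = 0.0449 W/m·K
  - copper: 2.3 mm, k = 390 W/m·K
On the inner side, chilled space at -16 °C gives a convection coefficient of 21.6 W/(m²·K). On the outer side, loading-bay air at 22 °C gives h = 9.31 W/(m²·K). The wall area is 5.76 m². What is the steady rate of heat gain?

Q ≈ 80.6 W

Thermal resistances in series:
R_inner film = 1/(h_i·A) = 1/(21.6×5.76) = 0.008038 K/W
R_carbon steel = L/(kA) = 0.0018/(54.6×5.76) = 5.723×10^-6 K/W
R_glass-fibre batt = L/(kA) = 0.115/(0.0449×5.76) = 0.4447 K/W
R_copper = L/(kA) = 0.0023/(390×5.76) = 1.024×10^-6 K/W
R_outer film = 1/(h_o·A) = 1/(9.31×5.76) = 0.01865 K/W
R_total = 0.4714 K/W
Q = ΔT / R_total = 38 / 0.4714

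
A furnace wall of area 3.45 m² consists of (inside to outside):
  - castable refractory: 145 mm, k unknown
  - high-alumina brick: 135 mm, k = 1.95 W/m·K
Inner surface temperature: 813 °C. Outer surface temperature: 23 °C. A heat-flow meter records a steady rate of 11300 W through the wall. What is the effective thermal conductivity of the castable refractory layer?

Treating each layer as a thermal resistance in series:
R_high-alumina brick = L/(kA) = 0.135/(1.95×3.45) = 0.02007 K/W
Sum of known resistances R_other = 0.02007 K/W
Total R = ΔT/Q = 790/11300 = 0.06991 K/W
R_castable refractory = R_total − R_other = 0.04984 K/W
k = L/(R·A) = 0.145/(0.04984×3.45)

k ≈ 0.843 W/(m·K)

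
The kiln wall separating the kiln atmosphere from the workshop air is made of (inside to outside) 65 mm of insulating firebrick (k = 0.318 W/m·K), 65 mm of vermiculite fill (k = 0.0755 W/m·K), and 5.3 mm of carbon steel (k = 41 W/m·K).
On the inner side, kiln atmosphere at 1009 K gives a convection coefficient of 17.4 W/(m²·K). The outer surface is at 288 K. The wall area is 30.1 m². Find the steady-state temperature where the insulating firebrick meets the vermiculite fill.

T ≈ 841 K

Series thermal resistances:
R_inner film = 1/(h_i·A) = 1/(17.4×30.1) = 0.001909 K/W
R_insulating firebrick = L/(kA) = 0.065/(0.318×30.1) = 0.006791 K/W
R_vermiculite fill = L/(kA) = 0.065/(0.0755×30.1) = 0.0286 K/W
R_carbon steel = L/(kA) = 0.0053/(41×30.1) = 4.295×10^-6 K/W
R_total = 0.03731 K/W;  Q = ΔT/R_total = 721/0.03731 = 19330 W
T_interface = T_inner − Q·ΣR(inner→interface) = 1009 − 19300×0.0087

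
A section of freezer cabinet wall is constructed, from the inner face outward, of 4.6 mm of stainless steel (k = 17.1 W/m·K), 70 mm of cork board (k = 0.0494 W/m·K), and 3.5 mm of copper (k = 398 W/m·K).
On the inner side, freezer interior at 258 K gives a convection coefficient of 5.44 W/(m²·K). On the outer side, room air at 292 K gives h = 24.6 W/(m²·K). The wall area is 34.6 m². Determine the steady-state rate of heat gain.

Model the wall as resistances in series:
R_inner film = 1/(h_i·A) = 1/(5.44×34.6) = 0.005313 K/W
R_stainless steel = L/(kA) = 0.0046/(17.1×34.6) = 7.775×10^-6 K/W
R_cork board = L/(kA) = 0.07/(0.0494×34.6) = 0.04095 K/W
R_copper = L/(kA) = 0.0035/(398×34.6) = 2.542×10^-7 K/W
R_outer film = 1/(h_o·A) = 1/(24.6×34.6) = 0.001175 K/W
R_total = 0.04745 K/W
Q = ΔT / R_total = 34 / 0.04745

Q ≈ 717 W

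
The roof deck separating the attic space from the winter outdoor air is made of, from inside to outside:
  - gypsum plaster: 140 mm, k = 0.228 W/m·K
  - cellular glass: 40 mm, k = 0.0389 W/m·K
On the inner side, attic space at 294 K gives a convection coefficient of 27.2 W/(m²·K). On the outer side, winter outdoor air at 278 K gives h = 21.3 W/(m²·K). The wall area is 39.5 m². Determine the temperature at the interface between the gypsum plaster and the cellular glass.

Model the wall as resistances in series:
R_inner film = 1/(h_i·A) = 1/(27.2×39.5) = 9.308×10^-4 K/W
R_gypsum plaster = L/(kA) = 0.14/(0.228×39.5) = 0.01555 K/W
R_cellular glass = L/(kA) = 0.04/(0.0389×39.5) = 0.02603 K/W
R_outer film = 1/(h_o·A) = 1/(21.3×39.5) = 0.001189 K/W
R_total = 0.0437 K/W;  Q = ΔT/R_total = 16/0.0437 = 366.2 W
T_interface = T_inner − Q·ΣR(inner→interface) = 294 − 366×0.01648

T ≈ 288 K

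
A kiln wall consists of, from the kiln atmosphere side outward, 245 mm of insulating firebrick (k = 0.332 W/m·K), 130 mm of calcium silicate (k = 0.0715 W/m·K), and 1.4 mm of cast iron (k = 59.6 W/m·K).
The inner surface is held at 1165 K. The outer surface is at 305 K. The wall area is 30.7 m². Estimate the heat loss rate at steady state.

Treating each layer as a thermal resistance in series:
R_insulating firebrick = L/(kA) = 0.245/(0.332×30.7) = 0.02404 K/W
R_calcium silicate = L/(kA) = 0.13/(0.0715×30.7) = 0.05922 K/W
R_cast iron = L/(kA) = 0.0014/(59.6×30.7) = 7.651×10^-7 K/W
R_total = 0.08326 K/W
Q = ΔT / R_total = 860 / 0.08326

Q ≈ 10300 W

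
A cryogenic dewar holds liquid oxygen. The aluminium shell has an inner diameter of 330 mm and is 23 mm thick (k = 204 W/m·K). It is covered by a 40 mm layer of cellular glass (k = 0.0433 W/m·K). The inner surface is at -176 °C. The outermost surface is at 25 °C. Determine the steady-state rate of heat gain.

Spherical conduction: R = (1/r_in − 1/r_out)/(4πk) per layer; series-sum.
R_aluminium shell = (1/0.165 − 1/0.188)/(4π×204) = 2.892×10^-4 K/W
R_cellular glass = (1/0.188 − 1/0.228)/(4π×0.0433) = 1.715 K/W
R_total = 1.715 K/W
Q = ΔT/R_total = 201/1.715

Q ≈ 117 W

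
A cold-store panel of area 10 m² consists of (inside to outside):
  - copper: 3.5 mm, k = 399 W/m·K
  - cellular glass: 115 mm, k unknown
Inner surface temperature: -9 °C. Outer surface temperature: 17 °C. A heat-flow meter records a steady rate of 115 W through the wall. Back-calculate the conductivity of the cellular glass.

Treating each layer as a thermal resistance in series:
R_copper = L/(kA) = 0.0035/(399×10) = 8.772×10^-7 K/W
Sum of known resistances R_other = 8.772×10^-7 K/W
Total R = ΔT/Q = 26/115 = 0.2261 K/W
R_cellular glass = R_total − R_other = 0.2261 K/W
k = L/(R·A) = 0.115/(0.2261×10)

k ≈ 0.0509 W/(m·K)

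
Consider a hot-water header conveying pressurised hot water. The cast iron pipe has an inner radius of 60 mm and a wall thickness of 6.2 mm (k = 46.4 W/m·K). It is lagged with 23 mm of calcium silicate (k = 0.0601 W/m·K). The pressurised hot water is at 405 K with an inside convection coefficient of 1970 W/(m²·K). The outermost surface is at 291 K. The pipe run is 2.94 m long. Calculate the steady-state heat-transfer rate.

Cylindrical conduction, so R = ln(r₂/r₁)/(2πkL) per layer, in series:
R_inner film = 1/(h_i·2πr₁L) = 1/(1970×2π×0.06×2.94) = 4.58×10^-4 K/W
R_cast iron pipe wall = ln(66.2/60)/(2π×46.4×2.94) = 1.147×10^-4 K/W
R_calcium silicate = ln(89.2/66.2)/(2π×0.0601×2.94) = 0.2686 K/W
R_total = 0.2692 K/W
Q = ΔT/R_total = 114/0.2692

Q ≈ 424 W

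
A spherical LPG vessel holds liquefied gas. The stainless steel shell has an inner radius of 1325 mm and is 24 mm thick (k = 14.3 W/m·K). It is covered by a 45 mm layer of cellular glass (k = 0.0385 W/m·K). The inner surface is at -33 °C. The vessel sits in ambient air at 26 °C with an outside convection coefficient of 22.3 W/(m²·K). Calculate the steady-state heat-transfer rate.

For a spherical shell R = (1/r₁ − 1/r₂)/(4πk); film R = 1/(h·4πr²). In series:
R_stainless steel shell = (1/1.325 − 1/1.349)/(4π×14.3) = 7.472×10^-5 K/W
R_cellular glass = (1/1.349 − 1/1.394)/(4π×0.0385) = 0.04946 K/W
R_outer film = 1/(h·4πr_o²) = 1/(22.3×4π×1.394²) = 0.001836 K/W
R_total = 0.05137 K/W
Q = ΔT/R_total = 59/0.05137

Q ≈ 1150 W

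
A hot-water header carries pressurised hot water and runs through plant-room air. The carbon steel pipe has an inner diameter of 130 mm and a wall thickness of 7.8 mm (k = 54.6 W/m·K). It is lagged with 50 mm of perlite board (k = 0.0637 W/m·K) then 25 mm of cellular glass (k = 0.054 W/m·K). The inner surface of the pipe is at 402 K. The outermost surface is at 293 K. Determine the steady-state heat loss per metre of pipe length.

Per-layer cylindrical resistances, series-summed:
R_carbon steel pipe wall = ln(72.8/65)/(2π×54.6×1) = 3.303×10^-4 K/W
R_perlite board = ln(122.8/72.8)/(2π×0.0637×1) = 1.306 K/W
R_cellular glass = ln(147.8/122.8)/(2π×0.054×1) = 0.5461 K/W
R_total = 1.853 K/W
Q = ΔT/R_total = 109/1.853

q′ ≈ 58.8 W/m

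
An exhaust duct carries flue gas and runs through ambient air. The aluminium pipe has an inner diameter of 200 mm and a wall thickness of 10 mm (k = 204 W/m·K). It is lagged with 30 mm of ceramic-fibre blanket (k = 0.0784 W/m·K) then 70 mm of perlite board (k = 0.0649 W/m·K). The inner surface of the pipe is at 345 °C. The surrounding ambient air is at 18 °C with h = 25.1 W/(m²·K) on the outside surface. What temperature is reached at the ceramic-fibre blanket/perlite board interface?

Cylindrical conduction, so R = ln(r₂/r₁)/(2πkL) per layer, in series:
R_aluminium pipe wall = ln(110/100)/(2π×204×1) = 7.436×10^-5 K/W
R_ceramic-fibre blanket = ln(140/110)/(2π×0.0784×1) = 0.4896 K/W
R_perlite board = ln(210/140)/(2π×0.0649×1) = 0.9943 K/W
R_outer film = 1/(h_o·2πr_oL) = 1/(25.1×2π×0.21×1) = 0.03019 K/W
R_total = 1.514 K/W
Q = ΔT/R_total = 327/1.514
Q = 216 W/m
T_interface = T_inner − Q·ΣR(inner→interface) = 345 − 216×0.4896

T ≈ 239 °C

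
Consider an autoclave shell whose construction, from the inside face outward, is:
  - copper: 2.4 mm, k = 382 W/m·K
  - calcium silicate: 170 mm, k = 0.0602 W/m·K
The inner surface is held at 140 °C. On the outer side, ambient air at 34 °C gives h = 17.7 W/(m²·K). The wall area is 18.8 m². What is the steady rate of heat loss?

Q ≈ 692 W

Using the resistance-network approach (series):
R_copper = L/(kA) = 0.0024/(382×18.8) = 3.342×10^-7 K/W
R_calcium silicate = L/(kA) = 0.17/(0.0602×18.8) = 0.1502 K/W
R_outer film = 1/(h_o·A) = 1/(17.7×18.8) = 0.003005 K/W
R_total = 0.1532 K/W
Q = ΔT / R_total = 106 / 0.1532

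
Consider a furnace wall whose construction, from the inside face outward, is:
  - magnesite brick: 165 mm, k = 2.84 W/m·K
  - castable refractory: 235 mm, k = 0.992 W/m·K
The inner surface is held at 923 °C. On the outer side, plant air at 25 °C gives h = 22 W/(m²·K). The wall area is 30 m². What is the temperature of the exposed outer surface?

Model the wall as resistances in series:
R_magnesite brick = L/(kA) = 0.165/(2.84×30) = 0.001937 K/W
R_castable refractory = L/(kA) = 0.235/(0.992×30) = 0.007897 K/W
R_outer film = 1/(h_o·A) = 1/(22×30) = 0.001515 K/W
R_total = 0.01135 K/W;  Q = ΔT/R_total = 898/0.01135 = 79130 W
T_interface = T_inner − Q·ΣR(inner→interface) = 923 − 79100×0.009833

T ≈ 145 °C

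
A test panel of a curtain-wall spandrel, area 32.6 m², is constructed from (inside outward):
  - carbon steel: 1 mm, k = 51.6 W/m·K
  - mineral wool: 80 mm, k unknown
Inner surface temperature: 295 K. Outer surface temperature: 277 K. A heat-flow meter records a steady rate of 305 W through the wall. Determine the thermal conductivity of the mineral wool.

k ≈ 0.0416 W/(m·K)

Model the wall as resistances in series:
R_carbon steel = L/(kA) = 0.001/(51.6×32.6) = 5.945×10^-7 K/W
Sum of known resistances R_other = 5.945×10^-7 K/W
Total R = ΔT/Q = 18/305 = 0.05902 K/W
R_mineral wool = R_total − R_other = 0.05902 K/W
k = L/(R·A) = 0.08/(0.05902×32.6)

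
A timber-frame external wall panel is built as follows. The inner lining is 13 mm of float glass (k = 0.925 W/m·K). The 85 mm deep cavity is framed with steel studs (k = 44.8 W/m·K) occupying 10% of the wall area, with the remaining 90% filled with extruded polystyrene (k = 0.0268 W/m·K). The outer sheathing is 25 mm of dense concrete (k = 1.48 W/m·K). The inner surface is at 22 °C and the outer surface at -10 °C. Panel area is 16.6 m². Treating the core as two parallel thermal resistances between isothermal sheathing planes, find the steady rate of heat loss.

Q ≈ 10700 W

Sheathing layers in series; stud and cavity paths in parallel between them.
R_inner = 0.013/(0.925×16.6) = 8.466×10^-4 K/W
R_stud  = 0.085/(44.8×0.1×16.6) = 0.001143 K/W
R_cav   = 0.085/(0.0268×0.9×16.6) = 0.2123 K/W
1/R_core = 1/R_stud + 1/R_cav → R_core = 0.001137 K/W
R_outer = 0.025/(1.48×16.6) = 0.001018 K/W
R_total = 0.003001 K/W
Q = ΔT/R_total = 32/0.003001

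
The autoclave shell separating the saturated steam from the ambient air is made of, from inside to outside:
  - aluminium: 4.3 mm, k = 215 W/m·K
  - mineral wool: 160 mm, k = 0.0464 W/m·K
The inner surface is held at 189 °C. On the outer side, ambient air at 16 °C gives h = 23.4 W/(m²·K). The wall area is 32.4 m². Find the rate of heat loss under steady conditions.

Using the resistance-network approach (series):
R_aluminium = L/(kA) = 0.0043/(215×32.4) = 6.173×10^-7 K/W
R_mineral wool = L/(kA) = 0.16/(0.0464×32.4) = 0.1064 K/W
R_outer film = 1/(h_o·A) = 1/(23.4×32.4) = 0.001319 K/W
R_total = 0.1077 K/W
Q = ΔT / R_total = 173 / 0.1077

Q ≈ 1610 W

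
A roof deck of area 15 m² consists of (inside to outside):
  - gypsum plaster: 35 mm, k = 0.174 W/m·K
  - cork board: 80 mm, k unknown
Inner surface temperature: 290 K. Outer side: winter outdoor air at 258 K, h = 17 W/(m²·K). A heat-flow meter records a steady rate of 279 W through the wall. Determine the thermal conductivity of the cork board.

k ≈ 0.0548 W/(m·K)

Thermal resistances in series:
R_gypsum plaster = L/(kA) = 0.035/(0.174×15) = 0.01341 K/W
R_outer film = 1/(h_o·A) = 1/(17×15) = 0.003922 K/W
Sum of known resistances R_other = 0.01733 K/W
Total R = ΔT/Q = 32/279 = 0.1147 K/W
R_cork board = R_total − R_other = 0.09736 K/W
k = L/(R·A) = 0.08/(0.09736×15)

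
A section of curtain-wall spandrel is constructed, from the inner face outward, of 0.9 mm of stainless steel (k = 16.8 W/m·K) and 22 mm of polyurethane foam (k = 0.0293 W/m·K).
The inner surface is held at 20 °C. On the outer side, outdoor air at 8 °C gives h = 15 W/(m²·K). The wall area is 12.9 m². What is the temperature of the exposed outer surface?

T ≈ 8.98 °C

Treating each layer as a thermal resistance in series:
R_stainless steel = L/(kA) = 0.0009/(16.8×12.9) = 4.153×10^-6 K/W
R_polyurethane foam = L/(kA) = 0.022/(0.0293×12.9) = 0.05821 K/W
R_outer film = 1/(h_o·A) = 1/(15×12.9) = 0.005168 K/W
R_total = 0.06338 K/W;  Q = ΔT/R_total = 12/0.06338 = 189.3 W
T_interface = T_inner − Q·ΣR(inner→interface) = 20 − 189×0.05821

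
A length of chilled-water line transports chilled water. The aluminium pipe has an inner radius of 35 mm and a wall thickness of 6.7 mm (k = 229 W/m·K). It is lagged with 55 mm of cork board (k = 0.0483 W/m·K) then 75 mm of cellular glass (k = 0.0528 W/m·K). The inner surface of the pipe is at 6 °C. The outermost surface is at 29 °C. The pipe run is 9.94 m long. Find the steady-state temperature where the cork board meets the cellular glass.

Treating each annulus and film as a series resistance:
R_aluminium pipe wall = ln(41.7/35)/(2π×229×9.94) = 1.225×10^-5 K/W
R_cork board = ln(96.7/41.7)/(2π×0.0483×9.94) = 0.2788 K/W
R_cellular glass = ln(171.7/96.7)/(2π×0.0528×9.94) = 0.1741 K/W
R_total = 0.4529 K/W
Q = ΔT/R_total = 23/0.4529
Q = 50.8 W
T_interface = T_inner + Q·ΣR(inner→interface) = 6 + 50.8×0.2788

T ≈ 20.2 °C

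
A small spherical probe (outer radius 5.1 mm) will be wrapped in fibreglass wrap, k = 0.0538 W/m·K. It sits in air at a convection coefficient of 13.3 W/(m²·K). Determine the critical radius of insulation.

For a sphere r_cr = 2k/h = 2×0.0538/13.3
r_cr = 8.09 mm; since the bare radius (5.1 mm) is below r_cr, adding a thin layer of insulation will *increase* heat loss.

r_cr ≈ 8.09 mm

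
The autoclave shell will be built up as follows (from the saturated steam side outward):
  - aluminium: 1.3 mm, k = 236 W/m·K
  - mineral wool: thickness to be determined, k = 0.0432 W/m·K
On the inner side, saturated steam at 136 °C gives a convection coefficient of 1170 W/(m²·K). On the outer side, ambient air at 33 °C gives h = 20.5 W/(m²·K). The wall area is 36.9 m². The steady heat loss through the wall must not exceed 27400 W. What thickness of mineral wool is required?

Treating each layer as a thermal resistance in series:
R_inner film = 1/(h_i·A) = 1/(1170×36.9) = 2.316×10^-5 K/W
R_aluminium = L/(kA) = 0.0013/(236×36.9) = 1.493×10^-7 K/W
R_outer film = 1/(h_o·A) = 1/(20.5×36.9) = 0.001322 K/W
Sum of the known resistances R_other = 0.001345 K/W
Required total resistance R_tot = ΔT/Q_allow = 103/27400 = 0.003759 K/W
R_mineral wool = R_tot − R_other = 0.002414 K/W
L = R·k·A = 0.002414×0.0432×36.9

L ≈ 3.85 mm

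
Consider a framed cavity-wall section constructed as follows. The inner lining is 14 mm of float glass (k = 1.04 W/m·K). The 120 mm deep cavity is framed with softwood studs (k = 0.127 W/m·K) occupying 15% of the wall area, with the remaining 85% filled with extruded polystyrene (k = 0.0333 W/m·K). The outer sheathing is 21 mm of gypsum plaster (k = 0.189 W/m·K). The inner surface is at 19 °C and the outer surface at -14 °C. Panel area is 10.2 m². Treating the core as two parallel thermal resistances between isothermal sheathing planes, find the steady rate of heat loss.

Sheathing layers in series; stud and cavity paths in parallel between them.
R_inner = 0.014/(1.04×10.2) = 0.00132 K/W
R_stud  = 0.12/(0.127×0.15×10.2) = 0.6176 K/W
R_cav   = 0.12/(0.0333×0.85×10.2) = 0.4156 K/W
1/R_core = 1/R_stud + 1/R_cav → R_core = 0.2484 K/W
R_outer = 0.021/(0.189×10.2) = 0.01089 K/W
R_total = 0.2606 K/W
Q = ΔT/R_total = 33/0.2606

Q ≈ 127 W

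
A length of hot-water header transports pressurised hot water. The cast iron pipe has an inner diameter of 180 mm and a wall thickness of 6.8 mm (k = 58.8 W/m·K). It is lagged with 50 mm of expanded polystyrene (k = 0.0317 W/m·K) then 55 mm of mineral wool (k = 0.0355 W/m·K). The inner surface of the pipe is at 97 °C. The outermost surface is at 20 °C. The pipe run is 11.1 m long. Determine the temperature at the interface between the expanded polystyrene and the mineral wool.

T ≈ 51.2 °C

Treating each annulus and film as a series resistance:
R_cast iron pipe wall = ln(96.8/90)/(2π×58.8×11.1) = 1.776×10^-5 K/W
R_expanded polystyrene = ln(146.8/96.8)/(2π×0.0317×11.1) = 0.1884 K/W
R_mineral wool = ln(201.8/146.8)/(2π×0.0355×11.1) = 0.1285 K/W
R_total = 0.3169 K/W
Q = ΔT/R_total = 77/0.3169
Q = 243 W
T_interface = T_inner − Q·ΣR(inner→interface) = 97 − 243×0.1884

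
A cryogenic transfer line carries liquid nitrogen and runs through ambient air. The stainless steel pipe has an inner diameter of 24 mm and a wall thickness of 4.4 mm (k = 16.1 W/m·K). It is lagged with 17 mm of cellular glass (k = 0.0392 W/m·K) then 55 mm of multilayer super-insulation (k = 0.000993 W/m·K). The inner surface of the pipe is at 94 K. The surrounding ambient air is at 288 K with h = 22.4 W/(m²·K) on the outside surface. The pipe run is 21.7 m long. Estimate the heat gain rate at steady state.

Q ≈ 26.5 W

Treating each annulus and film as a series resistance:
R_stainless steel pipe wall = ln(16.4/12)/(2π×16.1×21.7) = 1.423×10^-4 K/W
R_cellular glass = ln(33.4/16.4)/(2π×0.0392×21.7) = 0.1331 K/W
R_multilayer super-insulation = ln(88.4/33.4)/(2π×0.000993×21.7) = 7.189 K/W
R_outer film = 1/(h_o·2πr_oL) = 1/(22.4×2π×0.0884×21.7) = 0.003704 K/W
R_total = 7.326 K/W
Q = ΔT/R_total = 194/7.326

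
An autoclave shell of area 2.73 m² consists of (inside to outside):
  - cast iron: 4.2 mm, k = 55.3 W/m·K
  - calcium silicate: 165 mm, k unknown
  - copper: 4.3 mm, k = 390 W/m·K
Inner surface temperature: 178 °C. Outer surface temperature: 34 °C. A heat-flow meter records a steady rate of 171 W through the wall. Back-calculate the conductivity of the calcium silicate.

k ≈ 0.0718 W/(m·K)

Using the resistance-network approach (series):
R_cast iron = L/(kA) = 0.0042/(55.3×2.73) = 2.782×10^-5 K/W
R_copper = L/(kA) = 0.0043/(390×2.73) = 4.039×10^-6 K/W
Sum of known resistances R_other = 3.186×10^-5 K/W
Total R = ΔT/Q = 144/171 = 0.8421 K/W
R_calcium silicate = R_total − R_other = 0.8421 K/W
k = L/(R·A) = 0.165/(0.8421×2.73)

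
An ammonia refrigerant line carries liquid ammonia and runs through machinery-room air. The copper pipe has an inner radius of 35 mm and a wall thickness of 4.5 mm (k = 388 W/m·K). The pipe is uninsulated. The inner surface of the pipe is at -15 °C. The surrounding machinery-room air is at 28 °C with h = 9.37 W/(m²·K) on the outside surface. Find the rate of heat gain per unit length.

Cylindrical conduction, so R = ln(r₂/r₁)/(2πkL) per layer, in series:
R_copper pipe wall = ln(39.5/35)/(2π×388×1) = 4.961×10^-5 K/W
R_outer film = 1/(h_o·2πr_oL) = 1/(9.37×2π×0.0395×1) = 0.43 K/W
R_total = 0.4301 K/W
Q = ΔT/R_total = 43/0.4301

q′ ≈ 100 W/m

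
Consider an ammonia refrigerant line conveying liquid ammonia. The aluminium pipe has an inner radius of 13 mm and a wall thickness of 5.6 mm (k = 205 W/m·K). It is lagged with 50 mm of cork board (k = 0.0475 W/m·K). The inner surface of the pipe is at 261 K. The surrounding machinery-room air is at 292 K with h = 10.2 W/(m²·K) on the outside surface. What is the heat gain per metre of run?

q′ ≈ 6.74 W/m

Treating each annulus and film as a series resistance:
R_aluminium pipe wall = ln(18.6/13)/(2π×205×1) = 2.781×10^-4 K/W
R_cork board = ln(68.6/18.6)/(2π×0.0475×1) = 4.373 K/W
R_outer film = 1/(h_o·2πr_oL) = 1/(10.2×2π×0.0686×1) = 0.2275 K/W
R_total = 4.601 K/W
Q = ΔT/R_total = 31/4.601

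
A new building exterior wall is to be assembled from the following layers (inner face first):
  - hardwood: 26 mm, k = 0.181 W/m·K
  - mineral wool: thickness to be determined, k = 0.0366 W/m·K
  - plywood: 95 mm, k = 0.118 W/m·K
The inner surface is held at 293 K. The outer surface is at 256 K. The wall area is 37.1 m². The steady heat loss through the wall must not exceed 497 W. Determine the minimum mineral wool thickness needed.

Series thermal resistances:
R_hardwood = L/(kA) = 0.026/(0.181×37.1) = 0.003872 K/W
R_plywood = L/(kA) = 0.095/(0.118×37.1) = 0.0217 K/W
Sum of the known resistances R_other = 0.02557 K/W
Required total resistance R_tot = ΔT/Q_allow = 37/497 = 0.07445 K/W
R_mineral wool = R_tot − R_other = 0.04887 K/W
L = R·k·A = 0.04887×0.0366×37.1

L ≈ 66.4 mm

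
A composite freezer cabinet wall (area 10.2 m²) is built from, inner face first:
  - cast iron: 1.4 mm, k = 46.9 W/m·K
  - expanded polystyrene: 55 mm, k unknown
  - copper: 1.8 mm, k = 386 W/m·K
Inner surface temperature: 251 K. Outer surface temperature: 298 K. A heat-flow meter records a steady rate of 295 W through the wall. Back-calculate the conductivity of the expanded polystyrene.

Series thermal resistances:
R_cast iron = L/(kA) = 0.0014/(46.9×10.2) = 2.927×10^-6 K/W
R_copper = L/(kA) = 0.0018/(386×10.2) = 4.572×10^-7 K/W
Sum of known resistances R_other = 3.384×10^-6 K/W
Total R = ΔT/Q = 47/295 = 0.1593 K/W
R_expanded polystyrene = R_total − R_other = 0.1593 K/W
k = L/(R·A) = 0.055/(0.1593×10.2)

k ≈ 0.0338 W/(m·K)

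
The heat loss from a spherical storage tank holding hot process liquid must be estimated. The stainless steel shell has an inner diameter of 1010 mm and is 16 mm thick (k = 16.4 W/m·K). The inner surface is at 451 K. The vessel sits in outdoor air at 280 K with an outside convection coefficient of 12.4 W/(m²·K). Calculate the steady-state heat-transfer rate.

For a spherical shell R = (1/r₁ − 1/r₂)/(4πk); film R = 1/(h·4πr²). In series:
R_stainless steel shell = (1/0.505 − 1/0.521)/(4π×16.4) = 2.951×10^-4 K/W
R_outer film = 1/(h·4πr_o²) = 1/(12.4×4π×0.521²) = 0.02364 K/W
R_total = 0.02394 K/W
Q = ΔT/R_total = 171/0.02394

Q ≈ 7140 W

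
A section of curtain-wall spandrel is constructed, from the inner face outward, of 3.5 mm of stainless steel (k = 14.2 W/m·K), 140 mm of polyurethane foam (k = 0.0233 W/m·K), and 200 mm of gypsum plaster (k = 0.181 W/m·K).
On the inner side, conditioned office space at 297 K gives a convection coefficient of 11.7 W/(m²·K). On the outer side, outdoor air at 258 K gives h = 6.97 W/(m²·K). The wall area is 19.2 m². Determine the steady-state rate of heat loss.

Using the resistance-network approach (series):
R_inner film = 1/(h_i·A) = 1/(11.7×19.2) = 0.004452 K/W
R_stainless steel = L/(kA) = 0.0035/(14.2×19.2) = 1.284×10^-5 K/W
R_polyurethane foam = L/(kA) = 0.14/(0.0233×19.2) = 0.3129 K/W
R_gypsum plaster = L/(kA) = 0.2/(0.181×19.2) = 0.05755 K/W
R_outer film = 1/(h_o·A) = 1/(6.97×19.2) = 0.007473 K/W
R_total = 0.3824 K/W
Q = ΔT / R_total = 39 / 0.3824

Q ≈ 102 W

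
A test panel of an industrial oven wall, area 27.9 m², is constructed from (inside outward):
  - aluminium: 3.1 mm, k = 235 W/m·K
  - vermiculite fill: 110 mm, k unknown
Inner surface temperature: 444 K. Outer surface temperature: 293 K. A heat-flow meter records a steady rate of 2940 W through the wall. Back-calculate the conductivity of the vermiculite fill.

Thermal resistances in series:
R_aluminium = L/(kA) = 0.0031/(235×27.9) = 4.728×10^-7 K/W
Sum of known resistances R_other = 4.728×10^-7 K/W
Total R = ΔT/Q = 151/2940 = 0.05136 K/W
R_vermiculite fill = R_total − R_other = 0.05136 K/W
k = L/(R·A) = 0.11/(0.05136×27.9)

k ≈ 0.0768 W/(m·K)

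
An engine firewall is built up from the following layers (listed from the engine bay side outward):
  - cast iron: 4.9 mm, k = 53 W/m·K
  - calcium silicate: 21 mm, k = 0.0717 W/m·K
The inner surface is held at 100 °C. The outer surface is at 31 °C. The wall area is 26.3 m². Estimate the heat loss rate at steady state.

Model the wall as resistances in series:
R_cast iron = L/(kA) = 0.0049/(53×26.3) = 3.515×10^-6 K/W
R_calcium silicate = L/(kA) = 0.021/(0.0717×26.3) = 0.01114 K/W
R_total = 0.01114 K/W
Q = ΔT / R_total = 69 / 0.01114

Q ≈ 6190 W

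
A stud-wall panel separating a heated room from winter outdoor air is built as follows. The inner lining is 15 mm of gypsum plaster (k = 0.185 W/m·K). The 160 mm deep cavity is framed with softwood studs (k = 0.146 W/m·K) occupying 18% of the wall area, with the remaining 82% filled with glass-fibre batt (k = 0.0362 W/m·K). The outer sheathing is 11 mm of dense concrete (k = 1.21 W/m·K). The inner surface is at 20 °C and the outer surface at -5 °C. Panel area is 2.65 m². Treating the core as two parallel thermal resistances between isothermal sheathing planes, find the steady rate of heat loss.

Q ≈ 22.5 W

Sheathing layers in series; stud and cavity paths in parallel between them.
R_inner = 0.015/(0.185×2.65) = 0.0306 K/W
R_stud  = 0.16/(0.146×0.18×2.65) = 2.297 K/W
R_cav   = 0.16/(0.0362×0.82×2.65) = 2.034 K/W
1/R_core = 1/R_stud + 1/R_cav → R_core = 1.079 K/W
R_outer = 0.011/(1.21×2.65) = 0.003431 K/W
R_total = 1.113 K/W
Q = ΔT/R_total = 25/1.113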